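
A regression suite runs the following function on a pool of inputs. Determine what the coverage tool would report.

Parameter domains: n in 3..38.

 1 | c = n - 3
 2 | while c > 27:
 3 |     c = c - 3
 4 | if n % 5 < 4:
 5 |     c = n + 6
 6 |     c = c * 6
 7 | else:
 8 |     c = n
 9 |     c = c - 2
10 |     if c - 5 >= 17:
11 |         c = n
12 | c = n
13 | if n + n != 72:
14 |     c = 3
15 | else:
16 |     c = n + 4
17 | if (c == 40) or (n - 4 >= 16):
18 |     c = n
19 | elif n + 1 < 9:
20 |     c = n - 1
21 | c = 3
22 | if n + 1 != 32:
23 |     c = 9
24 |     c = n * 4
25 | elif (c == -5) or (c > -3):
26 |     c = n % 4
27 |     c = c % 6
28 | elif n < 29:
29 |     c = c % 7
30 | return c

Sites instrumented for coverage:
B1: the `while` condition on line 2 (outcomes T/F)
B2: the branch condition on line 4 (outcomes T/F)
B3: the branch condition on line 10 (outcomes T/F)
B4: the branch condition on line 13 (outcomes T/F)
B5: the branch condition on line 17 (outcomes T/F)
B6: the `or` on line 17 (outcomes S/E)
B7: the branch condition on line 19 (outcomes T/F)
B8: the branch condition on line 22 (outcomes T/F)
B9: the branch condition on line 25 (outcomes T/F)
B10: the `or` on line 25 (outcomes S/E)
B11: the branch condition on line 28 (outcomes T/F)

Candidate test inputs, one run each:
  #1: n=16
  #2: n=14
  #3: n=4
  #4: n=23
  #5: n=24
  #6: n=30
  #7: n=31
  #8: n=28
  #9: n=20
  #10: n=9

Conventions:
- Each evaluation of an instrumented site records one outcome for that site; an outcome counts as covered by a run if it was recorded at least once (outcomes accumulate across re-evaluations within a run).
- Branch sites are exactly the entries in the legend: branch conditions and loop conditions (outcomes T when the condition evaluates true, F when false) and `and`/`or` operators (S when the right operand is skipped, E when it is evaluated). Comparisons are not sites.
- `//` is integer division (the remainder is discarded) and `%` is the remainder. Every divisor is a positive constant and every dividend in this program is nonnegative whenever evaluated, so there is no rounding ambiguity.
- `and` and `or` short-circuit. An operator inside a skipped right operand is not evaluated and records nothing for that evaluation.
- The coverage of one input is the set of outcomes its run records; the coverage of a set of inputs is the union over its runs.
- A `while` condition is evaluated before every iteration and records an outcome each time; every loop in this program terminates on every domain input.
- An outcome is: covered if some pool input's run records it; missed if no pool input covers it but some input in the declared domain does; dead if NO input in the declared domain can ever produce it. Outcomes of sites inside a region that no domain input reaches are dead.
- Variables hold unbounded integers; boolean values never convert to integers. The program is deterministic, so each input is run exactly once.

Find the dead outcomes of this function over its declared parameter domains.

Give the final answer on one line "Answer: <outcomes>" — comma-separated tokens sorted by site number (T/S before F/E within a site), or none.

exhaustive pass over the 36-input domain:
  B9=F: never recorded by any domain input -> dead
  B10=S: never recorded by any domain input -> dead
  B11=T: never recorded by any domain input -> dead
  B11=F: never recorded by any domain input -> dead
  reachable outcomes have witnesses, e.g. B1=T (e.g. n=31), B1=F (e.g. n=3), B2=T (e.g. n=3), B2=F (e.g. n=4)

Answer: B9=F, B10=S, B11=T, B11=F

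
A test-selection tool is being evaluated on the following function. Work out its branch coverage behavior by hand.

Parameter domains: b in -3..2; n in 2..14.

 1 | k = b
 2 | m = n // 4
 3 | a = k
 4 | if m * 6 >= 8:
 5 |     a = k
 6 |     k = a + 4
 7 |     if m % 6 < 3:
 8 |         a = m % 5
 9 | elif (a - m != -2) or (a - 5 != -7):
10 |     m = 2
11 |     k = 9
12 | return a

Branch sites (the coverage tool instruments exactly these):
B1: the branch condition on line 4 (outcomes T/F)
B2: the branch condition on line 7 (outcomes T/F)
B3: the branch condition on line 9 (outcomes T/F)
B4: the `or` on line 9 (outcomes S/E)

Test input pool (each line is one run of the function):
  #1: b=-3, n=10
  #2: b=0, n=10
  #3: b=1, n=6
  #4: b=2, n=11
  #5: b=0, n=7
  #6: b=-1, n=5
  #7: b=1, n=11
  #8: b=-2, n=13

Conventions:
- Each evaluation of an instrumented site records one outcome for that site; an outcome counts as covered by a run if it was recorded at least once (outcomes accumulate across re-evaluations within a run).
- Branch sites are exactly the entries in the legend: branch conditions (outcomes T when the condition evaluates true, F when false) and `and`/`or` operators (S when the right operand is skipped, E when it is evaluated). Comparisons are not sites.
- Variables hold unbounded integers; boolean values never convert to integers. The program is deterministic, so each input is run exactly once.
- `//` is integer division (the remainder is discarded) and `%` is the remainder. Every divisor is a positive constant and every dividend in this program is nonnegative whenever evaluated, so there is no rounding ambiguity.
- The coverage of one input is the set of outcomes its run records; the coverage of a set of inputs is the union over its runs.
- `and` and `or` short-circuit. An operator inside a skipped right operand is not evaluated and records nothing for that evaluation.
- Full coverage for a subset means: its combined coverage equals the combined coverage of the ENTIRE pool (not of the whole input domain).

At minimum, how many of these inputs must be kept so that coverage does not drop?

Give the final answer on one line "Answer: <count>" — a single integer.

#1 (b=-3, n=10) -> B1->T, B2->T; covered: B1=T, B2=T
#2 (b=0, n=10) -> B1->T, B2->T; covered: B1=T, B2=T
#3 (b=1, n=6) -> B1->F, B4->S, B3->T; covered: B1=F, B3=T, B4=S
#4 (b=2, n=11) -> B1->T, B2->T; covered: B1=T, B2=T
#5 (b=0, n=7) -> B1->F, B4->S, B3->T; covered: B1=F, B3=T, B4=S
#6 (b=-1, n=5) -> B1->F, B4->E, B3->T; covered: B1=F, B3=T, B4=E
#7 (b=1, n=11) -> B1->T, B2->T; covered: B1=T, B2=T
#8 (b=-2, n=13) -> B1->T, B2->F; covered: B1=T, B2=F
together the pool reaches 7 outcomes: B1=T, B1=F, B2=T, B2=F, B3=T, B4=S, B4=E
no size-1 subset reaches all 7 outcomes (best union: 3/7)
no size-2 subset reaches all 7 outcomes (best union: 5/7)
no size-3 subset reaches all 7 outcomes (best union: 6/7)
the canonical winner is {1, 3, 6, 8}: size 4, full 7-outcome coverage, earliest index list among size-4 covers

Answer: 4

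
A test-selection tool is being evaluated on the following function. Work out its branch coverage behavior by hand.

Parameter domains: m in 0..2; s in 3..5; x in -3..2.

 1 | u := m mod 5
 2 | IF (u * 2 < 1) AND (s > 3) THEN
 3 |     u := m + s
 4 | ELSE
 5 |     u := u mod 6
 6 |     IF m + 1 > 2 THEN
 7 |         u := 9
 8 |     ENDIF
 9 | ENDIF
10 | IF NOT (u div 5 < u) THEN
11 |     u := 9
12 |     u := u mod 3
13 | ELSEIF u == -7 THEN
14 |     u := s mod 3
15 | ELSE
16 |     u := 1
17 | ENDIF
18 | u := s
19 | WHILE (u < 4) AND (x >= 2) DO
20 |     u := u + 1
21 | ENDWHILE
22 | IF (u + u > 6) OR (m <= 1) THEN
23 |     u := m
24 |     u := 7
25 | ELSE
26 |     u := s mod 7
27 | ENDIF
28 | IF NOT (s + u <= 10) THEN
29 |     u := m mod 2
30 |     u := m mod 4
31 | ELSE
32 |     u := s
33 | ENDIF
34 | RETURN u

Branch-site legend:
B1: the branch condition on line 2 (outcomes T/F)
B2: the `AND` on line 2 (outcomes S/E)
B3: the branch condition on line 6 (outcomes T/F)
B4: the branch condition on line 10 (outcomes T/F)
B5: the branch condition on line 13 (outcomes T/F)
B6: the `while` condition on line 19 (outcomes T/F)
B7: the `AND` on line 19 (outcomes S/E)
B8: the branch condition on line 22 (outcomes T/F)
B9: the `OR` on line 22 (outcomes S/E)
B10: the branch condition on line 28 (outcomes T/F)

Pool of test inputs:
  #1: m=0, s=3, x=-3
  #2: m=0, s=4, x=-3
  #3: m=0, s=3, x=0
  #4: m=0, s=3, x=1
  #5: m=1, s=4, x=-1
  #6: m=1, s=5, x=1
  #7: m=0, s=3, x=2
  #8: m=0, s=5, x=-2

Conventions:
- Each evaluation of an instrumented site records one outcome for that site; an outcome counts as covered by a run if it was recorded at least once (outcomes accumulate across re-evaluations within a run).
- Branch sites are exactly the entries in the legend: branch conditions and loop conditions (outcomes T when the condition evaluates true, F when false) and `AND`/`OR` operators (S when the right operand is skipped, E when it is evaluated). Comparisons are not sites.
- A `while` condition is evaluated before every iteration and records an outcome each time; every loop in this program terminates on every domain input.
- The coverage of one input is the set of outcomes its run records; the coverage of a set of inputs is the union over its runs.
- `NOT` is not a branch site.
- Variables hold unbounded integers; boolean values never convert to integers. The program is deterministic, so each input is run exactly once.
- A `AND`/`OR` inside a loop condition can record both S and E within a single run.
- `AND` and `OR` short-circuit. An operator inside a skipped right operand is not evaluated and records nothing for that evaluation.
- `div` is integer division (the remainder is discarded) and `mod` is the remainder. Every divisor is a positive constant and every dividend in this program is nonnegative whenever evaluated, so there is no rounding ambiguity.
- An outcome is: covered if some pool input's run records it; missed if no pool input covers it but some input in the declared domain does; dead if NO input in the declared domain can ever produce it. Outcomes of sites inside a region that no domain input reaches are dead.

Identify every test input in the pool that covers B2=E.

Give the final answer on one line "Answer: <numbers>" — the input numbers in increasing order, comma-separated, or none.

input #1 (m=0, s=3, x=-3): records B2=E
input #2 (m=0, s=4, x=-3): records B2=E
input #3 (m=0, s=3, x=0): records B2=E
input #4 (m=0, s=3, x=1): records B2=E
input #5 (m=1, s=4, x=-1): does not record B2=E
input #6 (m=1, s=5, x=1): does not record B2=E
input #7 (m=0, s=3, x=2): records B2=E
input #8 (m=0, s=5, x=-2): records B2=E

Answer: 1, 2, 3, 4, 7, 8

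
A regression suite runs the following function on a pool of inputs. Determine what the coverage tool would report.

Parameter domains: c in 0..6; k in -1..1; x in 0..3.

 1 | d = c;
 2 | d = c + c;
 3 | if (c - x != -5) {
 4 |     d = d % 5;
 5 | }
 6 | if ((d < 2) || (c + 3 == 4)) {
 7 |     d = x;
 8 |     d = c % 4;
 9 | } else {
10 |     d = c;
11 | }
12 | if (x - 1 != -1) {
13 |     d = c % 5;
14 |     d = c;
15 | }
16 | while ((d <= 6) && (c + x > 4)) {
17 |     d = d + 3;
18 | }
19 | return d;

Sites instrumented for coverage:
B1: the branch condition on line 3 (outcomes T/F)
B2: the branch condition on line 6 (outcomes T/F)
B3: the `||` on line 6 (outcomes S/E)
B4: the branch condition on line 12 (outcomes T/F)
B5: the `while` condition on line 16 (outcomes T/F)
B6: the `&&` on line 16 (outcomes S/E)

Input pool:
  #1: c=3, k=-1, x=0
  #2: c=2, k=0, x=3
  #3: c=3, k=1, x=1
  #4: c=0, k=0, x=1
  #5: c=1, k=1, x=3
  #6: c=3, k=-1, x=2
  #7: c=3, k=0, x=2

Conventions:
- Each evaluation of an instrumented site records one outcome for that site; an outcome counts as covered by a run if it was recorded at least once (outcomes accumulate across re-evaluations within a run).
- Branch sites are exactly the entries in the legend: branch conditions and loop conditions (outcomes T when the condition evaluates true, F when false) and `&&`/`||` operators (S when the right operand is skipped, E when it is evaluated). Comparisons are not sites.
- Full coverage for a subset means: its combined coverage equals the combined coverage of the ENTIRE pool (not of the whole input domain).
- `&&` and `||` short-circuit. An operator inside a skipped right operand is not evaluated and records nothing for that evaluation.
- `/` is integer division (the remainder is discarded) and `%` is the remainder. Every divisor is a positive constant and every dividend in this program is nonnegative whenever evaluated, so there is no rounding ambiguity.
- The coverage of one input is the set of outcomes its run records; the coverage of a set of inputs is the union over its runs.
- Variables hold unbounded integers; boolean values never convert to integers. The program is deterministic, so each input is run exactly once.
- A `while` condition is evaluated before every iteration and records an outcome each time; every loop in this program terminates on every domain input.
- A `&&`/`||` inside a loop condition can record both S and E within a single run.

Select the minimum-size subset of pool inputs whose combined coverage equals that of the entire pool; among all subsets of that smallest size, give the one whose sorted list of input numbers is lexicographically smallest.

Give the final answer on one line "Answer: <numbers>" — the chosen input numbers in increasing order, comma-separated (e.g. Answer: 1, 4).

test 1 (c=3, k=-1, x=0) fires B1->T, B3->S, B2->T, B4->F, B6->E, B5->F; hits B1=T, B2=T, B3=S, B4=F, B5=F, B6=E
test 2 (c=2, k=0, x=3) fires B1->T, B3->E, B2->F, B4->T, B6->E, B5->T, B6->E, B5->T, B6->S, B5->F; hits B1=T, B2=F, B3=E, B4=T, B5=T, B5=F, B6=S, B6=E
test 3 (c=3, k=1, x=1) fires B1->T, B3->S, B2->T, B4->T, B6->E, B5->F; hits B1=T, B2=T, B3=S, B4=T, B5=F, B6=E
test 4 (c=0, k=0, x=1) fires B1->T, B3->S, B2->T, B4->T, B6->E, B5->F; hits B1=T, B2=T, B3=S, B4=T, B5=F, B6=E
test 5 (c=1, k=1, x=3) fires B1->T, B3->E, B2->T, B4->T, B6->E, B5->F; hits B1=T, B2=T, B3=E, B4=T, B5=F, B6=E
test 6 (c=3, k=-1, x=2) fires B1->T, B3->S, B2->T, B4->T, B6->E, B5->T, B6->E, B5->T, B6->S, B5->F; hits B1=T, B2=T, B3=S, B4=T, B5=T, B5=F, B6=S, B6=E
test 7 (c=3, k=0, x=2) fires B1->T, B3->S, B2->T, B4->T, B6->E, B5->T, B6->E, B5->T, B6->S, B5->F; hits B1=T, B2=T, B3=S, B4=T, B5=T, B5=F, B6=S, B6=E
together the pool reaches 11 outcomes: B1=T, B2=T, B2=F, B3=S, B3=E, B4=T, B4=F, B5=T, B5=F, B6=S, B6=E
no size-1 subset reaches all 11 outcomes (best union: 8/11)
the canonical winner is {1, 2}: size 2, full 11-outcome coverage, earliest index list among size-2 covers

Answer: 1, 2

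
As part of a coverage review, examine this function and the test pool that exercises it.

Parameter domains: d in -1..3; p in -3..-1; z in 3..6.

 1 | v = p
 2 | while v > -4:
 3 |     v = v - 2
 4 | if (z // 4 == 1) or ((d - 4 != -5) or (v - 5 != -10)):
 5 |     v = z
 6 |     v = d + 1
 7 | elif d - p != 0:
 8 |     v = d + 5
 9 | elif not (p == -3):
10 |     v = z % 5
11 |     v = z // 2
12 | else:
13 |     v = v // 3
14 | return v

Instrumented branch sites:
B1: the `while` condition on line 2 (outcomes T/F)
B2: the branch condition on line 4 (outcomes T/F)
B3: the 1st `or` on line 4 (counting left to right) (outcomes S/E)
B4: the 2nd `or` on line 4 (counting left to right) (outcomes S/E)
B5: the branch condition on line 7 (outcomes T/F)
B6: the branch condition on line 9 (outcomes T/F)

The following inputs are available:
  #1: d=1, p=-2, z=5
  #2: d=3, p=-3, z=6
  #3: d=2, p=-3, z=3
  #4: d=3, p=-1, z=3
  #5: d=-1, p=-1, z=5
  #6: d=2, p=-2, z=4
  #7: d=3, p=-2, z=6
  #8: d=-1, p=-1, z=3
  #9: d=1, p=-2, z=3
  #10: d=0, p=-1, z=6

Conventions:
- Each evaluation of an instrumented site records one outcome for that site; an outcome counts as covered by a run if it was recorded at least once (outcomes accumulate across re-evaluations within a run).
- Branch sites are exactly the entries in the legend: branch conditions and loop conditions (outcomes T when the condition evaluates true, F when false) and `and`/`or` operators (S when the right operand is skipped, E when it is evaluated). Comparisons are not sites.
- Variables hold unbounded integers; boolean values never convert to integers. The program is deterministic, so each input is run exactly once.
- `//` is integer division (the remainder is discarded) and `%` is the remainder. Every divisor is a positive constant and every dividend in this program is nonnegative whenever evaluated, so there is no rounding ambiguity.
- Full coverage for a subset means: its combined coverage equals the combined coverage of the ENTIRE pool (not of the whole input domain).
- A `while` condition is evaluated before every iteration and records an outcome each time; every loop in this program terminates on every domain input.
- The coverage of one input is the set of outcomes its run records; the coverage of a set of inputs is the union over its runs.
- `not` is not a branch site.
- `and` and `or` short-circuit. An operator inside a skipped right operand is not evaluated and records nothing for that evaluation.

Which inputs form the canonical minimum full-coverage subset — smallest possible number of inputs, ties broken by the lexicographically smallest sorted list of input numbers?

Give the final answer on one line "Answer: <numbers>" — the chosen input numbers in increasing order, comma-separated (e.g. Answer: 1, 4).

#1 (d=1, p=-2, z=5) -> B1->T, B1->F, B3->S, B2->T; covered: B1=T, B1=F, B2=T, B3=S
#2 (d=3, p=-3, z=6) -> B1->T, B1->F, B3->S, B2->T; covered: B1=T, B1=F, B2=T, B3=S
#3 (d=2, p=-3, z=3) -> B1->T, B1->F, B3->E, B4->S, B2->T; covered: B1=T, B1=F, B2=T, B3=E, B4=S
#4 (d=3, p=-1, z=3) -> B1->T, B1->T, B1->F, B3->E, B4->S, B2->T; covered: B1=T, B1=F, B2=T, B3=E, B4=S
#5 (d=-1, p=-1, z=5) -> B1->T, B1->T, B1->F, B3->S, B2->T; covered: B1=T, B1=F, B2=T, B3=S
#6 (d=2, p=-2, z=4) -> B1->T, B1->F, B3->S, B2->T; covered: B1=T, B1=F, B2=T, B3=S
#7 (d=3, p=-2, z=6) -> B1->T, B1->F, B3->S, B2->T; covered: B1=T, B1=F, B2=T, B3=S
#8 (d=-1, p=-1, z=3) -> B1->T, B1->T, B1->F, B3->E, B4->E, B2->F, B5->F, B6->T; covered: B1=T, B1=F, B2=F, B3=E, B4=E, B5=F, B6=T
#9 (d=1, p=-2, z=3) -> B1->T, B1->F, B3->E, B4->S, B2->T; covered: B1=T, B1=F, B2=T, B3=E, B4=S
#10 (d=0, p=-1, z=6) -> B1->T, B1->T, B1->F, B3->S, B2->T; covered: B1=T, B1=F, B2=T, B3=S
the full pool covers 10 outcomes: B1=T, B1=F, B2=T, B2=F, B3=S, B3=E, B4=S, B4=E, B5=F, B6=T
no size-1 subset reaches all 10 outcomes (best union: 7/10)
no size-2 subset reaches all 10 outcomes (best union: 9/10)
size 3: inputs {1, 3, 8} cover all 10 outcomes, and no lexicographically smaller subset of this size does

Answer: 1, 3, 8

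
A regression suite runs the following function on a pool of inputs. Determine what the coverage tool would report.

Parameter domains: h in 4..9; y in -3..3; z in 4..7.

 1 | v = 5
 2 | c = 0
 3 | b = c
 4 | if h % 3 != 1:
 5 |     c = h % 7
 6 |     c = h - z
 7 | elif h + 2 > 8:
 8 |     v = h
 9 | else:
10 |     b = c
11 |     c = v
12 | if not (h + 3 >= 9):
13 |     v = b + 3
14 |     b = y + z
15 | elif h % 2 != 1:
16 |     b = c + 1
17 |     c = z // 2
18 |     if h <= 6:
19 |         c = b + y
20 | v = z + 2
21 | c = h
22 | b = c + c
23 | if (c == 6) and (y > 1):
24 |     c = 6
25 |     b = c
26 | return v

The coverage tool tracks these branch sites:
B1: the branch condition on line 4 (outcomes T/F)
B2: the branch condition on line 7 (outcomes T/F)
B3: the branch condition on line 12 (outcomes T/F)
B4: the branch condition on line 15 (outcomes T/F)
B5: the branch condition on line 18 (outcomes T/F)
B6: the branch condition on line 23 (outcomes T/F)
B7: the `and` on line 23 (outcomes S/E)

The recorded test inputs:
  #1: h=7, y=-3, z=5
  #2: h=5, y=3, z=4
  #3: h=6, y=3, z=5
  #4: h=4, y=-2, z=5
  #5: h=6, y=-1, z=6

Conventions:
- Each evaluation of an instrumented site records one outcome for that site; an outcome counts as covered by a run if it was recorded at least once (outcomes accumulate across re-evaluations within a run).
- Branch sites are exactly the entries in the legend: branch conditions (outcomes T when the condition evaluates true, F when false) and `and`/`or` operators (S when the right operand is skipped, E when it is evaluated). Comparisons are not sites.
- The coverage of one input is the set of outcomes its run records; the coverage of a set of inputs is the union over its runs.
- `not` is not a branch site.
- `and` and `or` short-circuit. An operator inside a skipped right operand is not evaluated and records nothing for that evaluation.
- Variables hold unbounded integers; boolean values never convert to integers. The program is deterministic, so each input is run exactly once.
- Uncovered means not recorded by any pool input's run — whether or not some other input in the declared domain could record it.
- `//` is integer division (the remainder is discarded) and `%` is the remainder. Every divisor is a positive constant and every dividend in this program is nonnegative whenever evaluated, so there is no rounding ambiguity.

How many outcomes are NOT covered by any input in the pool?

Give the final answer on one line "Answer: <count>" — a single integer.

input #1 (h=7, y=-3, z=5): covers B1=F, B2=T, B3=F, B4=F, B6=F, B7=S
input #2 (h=5, y=3, z=4): covers B1=T, B3=T, B6=F, B7=S
input #3 (h=6, y=3, z=5): covers B1=T, B3=F, B4=T, B5=T, B6=T, B7=E
input #4 (h=4, y=-2, z=5): covers B1=F, B2=F, B3=T, B6=F, B7=S
input #5 (h=6, y=-1, z=6): covers B1=T, B3=F, B4=T, B5=T, B6=F, B7=E
union over the pool: B1=T, B1=F, B2=T, B2=F, B3=T, B3=F, B4=T, B4=F, B5=T, B6=T, B6=F, B7=S, B7=E
uncovered (1 of 14): B5=F

Answer: 1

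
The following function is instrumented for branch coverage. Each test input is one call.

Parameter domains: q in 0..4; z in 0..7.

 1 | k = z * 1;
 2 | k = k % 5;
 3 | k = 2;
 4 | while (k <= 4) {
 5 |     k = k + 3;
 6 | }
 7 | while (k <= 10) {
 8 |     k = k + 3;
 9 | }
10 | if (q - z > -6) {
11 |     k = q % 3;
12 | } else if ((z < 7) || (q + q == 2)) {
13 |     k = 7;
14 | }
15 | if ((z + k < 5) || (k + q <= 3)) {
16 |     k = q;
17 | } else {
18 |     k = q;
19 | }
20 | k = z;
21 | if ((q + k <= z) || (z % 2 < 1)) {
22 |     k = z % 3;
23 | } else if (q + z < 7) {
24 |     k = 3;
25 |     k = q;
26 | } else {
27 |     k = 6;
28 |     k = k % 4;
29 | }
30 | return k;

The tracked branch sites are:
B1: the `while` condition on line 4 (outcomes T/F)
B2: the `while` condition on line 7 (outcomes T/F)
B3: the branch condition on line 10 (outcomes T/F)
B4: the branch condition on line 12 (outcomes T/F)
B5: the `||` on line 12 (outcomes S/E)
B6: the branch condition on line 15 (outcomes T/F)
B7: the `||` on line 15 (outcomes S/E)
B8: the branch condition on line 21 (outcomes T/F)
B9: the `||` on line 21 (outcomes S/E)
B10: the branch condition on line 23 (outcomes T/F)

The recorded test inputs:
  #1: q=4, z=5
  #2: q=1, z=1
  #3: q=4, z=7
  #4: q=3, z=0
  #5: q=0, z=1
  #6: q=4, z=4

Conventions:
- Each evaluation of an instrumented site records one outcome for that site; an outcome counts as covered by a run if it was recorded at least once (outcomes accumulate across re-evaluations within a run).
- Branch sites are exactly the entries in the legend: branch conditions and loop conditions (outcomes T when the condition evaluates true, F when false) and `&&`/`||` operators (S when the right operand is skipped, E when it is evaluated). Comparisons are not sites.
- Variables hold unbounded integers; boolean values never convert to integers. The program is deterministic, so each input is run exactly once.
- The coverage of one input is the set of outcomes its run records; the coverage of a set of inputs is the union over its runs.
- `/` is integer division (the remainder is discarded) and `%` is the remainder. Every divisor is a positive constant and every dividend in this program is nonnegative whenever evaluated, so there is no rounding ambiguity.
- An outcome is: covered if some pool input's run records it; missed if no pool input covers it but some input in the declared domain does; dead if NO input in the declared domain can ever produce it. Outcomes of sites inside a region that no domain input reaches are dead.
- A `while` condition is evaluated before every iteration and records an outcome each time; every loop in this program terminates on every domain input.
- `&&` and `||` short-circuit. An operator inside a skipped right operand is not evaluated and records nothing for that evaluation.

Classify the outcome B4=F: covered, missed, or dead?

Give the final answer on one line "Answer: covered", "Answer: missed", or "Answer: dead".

no pool input records B4=F
but domain input (q=0, z=7) does record it -> reachable, so missed

Answer: missed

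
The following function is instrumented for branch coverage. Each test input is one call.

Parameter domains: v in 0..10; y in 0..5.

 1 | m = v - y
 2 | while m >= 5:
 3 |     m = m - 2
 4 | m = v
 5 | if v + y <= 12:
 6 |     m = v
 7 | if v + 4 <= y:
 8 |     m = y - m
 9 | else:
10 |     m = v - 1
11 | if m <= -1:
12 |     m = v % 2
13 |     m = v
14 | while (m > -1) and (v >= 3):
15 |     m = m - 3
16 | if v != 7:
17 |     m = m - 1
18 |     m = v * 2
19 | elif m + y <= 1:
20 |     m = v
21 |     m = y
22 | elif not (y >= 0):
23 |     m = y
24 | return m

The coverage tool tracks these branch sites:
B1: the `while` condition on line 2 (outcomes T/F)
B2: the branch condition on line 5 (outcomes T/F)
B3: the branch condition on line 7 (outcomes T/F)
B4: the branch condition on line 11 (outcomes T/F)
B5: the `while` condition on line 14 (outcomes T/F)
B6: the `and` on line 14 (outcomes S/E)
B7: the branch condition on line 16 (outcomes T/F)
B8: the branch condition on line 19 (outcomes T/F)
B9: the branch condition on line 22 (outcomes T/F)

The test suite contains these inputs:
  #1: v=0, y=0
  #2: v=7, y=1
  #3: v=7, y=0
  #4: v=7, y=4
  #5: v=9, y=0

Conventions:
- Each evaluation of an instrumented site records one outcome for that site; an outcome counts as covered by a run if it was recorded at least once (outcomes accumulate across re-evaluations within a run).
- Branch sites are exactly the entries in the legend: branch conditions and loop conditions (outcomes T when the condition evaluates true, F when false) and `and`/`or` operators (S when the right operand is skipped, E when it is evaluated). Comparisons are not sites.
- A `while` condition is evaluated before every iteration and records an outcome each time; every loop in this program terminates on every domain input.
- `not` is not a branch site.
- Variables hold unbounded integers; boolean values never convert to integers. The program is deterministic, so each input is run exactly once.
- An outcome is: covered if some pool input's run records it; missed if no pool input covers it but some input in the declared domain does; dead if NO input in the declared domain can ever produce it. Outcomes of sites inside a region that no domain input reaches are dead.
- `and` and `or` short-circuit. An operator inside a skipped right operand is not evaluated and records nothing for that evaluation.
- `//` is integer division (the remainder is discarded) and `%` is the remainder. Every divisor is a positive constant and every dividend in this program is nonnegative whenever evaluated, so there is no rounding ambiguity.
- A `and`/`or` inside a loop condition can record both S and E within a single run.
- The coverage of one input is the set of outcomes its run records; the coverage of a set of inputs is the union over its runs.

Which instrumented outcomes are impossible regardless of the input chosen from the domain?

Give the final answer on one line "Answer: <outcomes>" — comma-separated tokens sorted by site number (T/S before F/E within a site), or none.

running all 66 domain inputs and tallying outcomes:
  B9=T: unreachable across the whole domain -> dead
  reachable outcomes have witnesses, e.g. B1=T (e.g. v=5, y=0), B1=F (e.g. v=0, y=0), B2=T (e.g. v=0, y=0), B2=F (e.g. v=8, y=5)

Answer: B9=T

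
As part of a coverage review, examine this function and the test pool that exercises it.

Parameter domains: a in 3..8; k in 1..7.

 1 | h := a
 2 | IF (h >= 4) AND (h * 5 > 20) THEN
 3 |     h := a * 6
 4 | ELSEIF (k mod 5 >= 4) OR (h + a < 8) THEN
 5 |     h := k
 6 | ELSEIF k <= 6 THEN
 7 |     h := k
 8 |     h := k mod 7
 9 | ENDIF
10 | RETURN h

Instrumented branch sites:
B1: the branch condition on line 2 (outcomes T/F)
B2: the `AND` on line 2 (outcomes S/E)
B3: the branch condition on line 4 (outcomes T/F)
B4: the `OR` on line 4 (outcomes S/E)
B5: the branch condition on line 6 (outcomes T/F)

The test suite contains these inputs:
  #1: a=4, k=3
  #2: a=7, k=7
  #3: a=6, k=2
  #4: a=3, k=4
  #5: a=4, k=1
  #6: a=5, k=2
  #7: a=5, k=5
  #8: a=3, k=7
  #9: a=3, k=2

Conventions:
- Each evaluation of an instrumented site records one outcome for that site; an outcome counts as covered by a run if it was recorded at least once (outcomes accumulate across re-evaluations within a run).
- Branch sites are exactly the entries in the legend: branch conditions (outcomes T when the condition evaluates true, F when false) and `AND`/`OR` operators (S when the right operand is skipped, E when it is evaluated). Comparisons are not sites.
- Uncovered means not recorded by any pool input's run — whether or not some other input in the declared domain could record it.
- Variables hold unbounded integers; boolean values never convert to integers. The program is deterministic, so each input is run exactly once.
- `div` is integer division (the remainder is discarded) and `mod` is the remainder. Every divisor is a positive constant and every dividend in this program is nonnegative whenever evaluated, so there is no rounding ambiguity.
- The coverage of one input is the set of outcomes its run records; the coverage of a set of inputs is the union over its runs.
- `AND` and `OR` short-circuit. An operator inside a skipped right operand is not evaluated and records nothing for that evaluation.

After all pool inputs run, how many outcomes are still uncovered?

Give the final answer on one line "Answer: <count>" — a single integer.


input #1, a=4, k=3: outcomes B1=F, B2=E, B3=F, B4=E, B5=T
input #2, a=7, k=7: outcomes B1=T, B2=E
input #3, a=6, k=2: outcomes B1=T, B2=E
input #4, a=3, k=4: outcomes B1=F, B2=S, B3=T, B4=S
input #5, a=4, k=1: outcomes B1=F, B2=E, B3=F, B4=E, B5=T
input #6, a=5, k=2: outcomes B1=T, B2=E
input #7, a=5, k=5: outcomes B1=T, B2=E
input #8, a=3, k=7: outcomes B1=F, B2=S, B3=T, B4=E
input #9, a=3, k=2: outcomes B1=F, B2=S, B3=T, B4=E
union over the pool: B1=T, B1=F, B2=S, B2=E, B3=T, B3=F, B4=S, B4=E, B5=T
uncovered (1 of 10): B5=F
Answer: 1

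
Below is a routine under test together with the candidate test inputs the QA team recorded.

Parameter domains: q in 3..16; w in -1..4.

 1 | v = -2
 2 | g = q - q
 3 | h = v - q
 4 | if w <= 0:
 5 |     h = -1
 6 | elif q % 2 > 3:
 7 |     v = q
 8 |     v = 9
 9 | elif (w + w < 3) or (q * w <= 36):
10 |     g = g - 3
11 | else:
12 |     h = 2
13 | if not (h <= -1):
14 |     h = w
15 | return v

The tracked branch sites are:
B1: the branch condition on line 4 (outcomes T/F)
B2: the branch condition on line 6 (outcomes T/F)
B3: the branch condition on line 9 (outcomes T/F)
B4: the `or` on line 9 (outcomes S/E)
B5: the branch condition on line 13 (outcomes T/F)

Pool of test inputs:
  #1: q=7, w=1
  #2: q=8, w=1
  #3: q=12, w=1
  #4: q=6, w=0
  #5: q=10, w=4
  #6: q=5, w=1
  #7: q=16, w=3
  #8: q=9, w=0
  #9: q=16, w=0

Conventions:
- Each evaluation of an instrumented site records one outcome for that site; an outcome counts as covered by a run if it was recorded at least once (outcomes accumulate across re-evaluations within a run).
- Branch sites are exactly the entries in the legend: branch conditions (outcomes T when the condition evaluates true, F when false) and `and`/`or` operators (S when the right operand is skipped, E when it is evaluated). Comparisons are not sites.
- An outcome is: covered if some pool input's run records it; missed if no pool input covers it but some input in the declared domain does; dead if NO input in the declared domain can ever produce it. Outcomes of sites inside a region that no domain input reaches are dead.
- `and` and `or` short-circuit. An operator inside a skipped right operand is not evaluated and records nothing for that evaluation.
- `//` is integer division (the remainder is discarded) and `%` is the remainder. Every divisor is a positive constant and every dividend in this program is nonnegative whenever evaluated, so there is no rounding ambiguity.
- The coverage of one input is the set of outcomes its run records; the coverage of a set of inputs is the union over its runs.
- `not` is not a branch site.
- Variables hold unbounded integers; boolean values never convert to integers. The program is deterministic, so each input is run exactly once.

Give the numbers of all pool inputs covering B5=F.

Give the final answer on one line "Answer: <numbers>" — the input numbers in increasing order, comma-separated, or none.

input #1 (q=7, w=1): covers B5=F
input #2 (q=8, w=1): covers B5=F
input #3 (q=12, w=1): covers B5=F
input #4 (q=6, w=0): covers B5=F
input #5 (q=10, w=4): misses B5=F
input #6 (q=5, w=1): covers B5=F
input #7 (q=16, w=3): misses B5=F
input #8 (q=9, w=0): covers B5=F
input #9 (q=16, w=0): covers B5=F

Answer: 1, 2, 3, 4, 6, 8, 9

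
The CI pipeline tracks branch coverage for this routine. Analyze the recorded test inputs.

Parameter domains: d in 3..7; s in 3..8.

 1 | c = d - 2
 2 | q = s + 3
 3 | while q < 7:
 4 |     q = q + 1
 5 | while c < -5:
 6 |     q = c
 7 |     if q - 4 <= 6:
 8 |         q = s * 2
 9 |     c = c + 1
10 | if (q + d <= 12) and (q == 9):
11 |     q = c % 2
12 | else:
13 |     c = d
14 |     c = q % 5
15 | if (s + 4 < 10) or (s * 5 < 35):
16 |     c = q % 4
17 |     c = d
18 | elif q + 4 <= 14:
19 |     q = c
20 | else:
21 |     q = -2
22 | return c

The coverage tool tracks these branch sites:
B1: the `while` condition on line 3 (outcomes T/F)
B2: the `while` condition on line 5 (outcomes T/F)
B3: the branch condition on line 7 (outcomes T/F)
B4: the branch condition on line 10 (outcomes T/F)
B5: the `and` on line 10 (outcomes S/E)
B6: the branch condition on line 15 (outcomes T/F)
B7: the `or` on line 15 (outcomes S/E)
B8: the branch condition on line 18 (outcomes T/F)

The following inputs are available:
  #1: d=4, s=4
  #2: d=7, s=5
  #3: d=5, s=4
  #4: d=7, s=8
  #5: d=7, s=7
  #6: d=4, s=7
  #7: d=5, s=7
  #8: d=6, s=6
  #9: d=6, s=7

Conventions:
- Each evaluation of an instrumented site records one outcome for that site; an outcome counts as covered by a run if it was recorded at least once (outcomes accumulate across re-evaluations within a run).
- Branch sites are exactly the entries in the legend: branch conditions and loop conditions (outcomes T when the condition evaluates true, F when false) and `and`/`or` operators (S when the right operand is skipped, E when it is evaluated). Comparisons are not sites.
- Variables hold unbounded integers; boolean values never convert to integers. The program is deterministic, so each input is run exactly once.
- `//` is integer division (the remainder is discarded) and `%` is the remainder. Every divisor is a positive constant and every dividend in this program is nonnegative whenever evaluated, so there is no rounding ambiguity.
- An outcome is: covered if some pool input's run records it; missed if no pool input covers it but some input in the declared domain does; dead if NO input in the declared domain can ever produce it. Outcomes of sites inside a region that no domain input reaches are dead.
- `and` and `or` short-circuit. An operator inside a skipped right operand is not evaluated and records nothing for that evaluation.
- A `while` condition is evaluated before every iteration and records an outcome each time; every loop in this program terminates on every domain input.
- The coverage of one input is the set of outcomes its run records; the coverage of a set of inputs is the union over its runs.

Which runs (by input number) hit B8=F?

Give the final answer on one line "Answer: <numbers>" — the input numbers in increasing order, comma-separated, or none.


input #1 (d=4, s=4): does not record B8=F
input #2 (d=7, s=5): does not record B8=F
input #3 (d=5, s=4): does not record B8=F
input #4 (d=7, s=8): records B8=F
input #5 (d=7, s=7): does not record B8=F
input #6 (d=4, s=7): does not record B8=F
input #7 (d=5, s=7): does not record B8=F
input #8 (d=6, s=6): does not record B8=F
input #9 (d=6, s=7): does not record B8=F
Answer: 4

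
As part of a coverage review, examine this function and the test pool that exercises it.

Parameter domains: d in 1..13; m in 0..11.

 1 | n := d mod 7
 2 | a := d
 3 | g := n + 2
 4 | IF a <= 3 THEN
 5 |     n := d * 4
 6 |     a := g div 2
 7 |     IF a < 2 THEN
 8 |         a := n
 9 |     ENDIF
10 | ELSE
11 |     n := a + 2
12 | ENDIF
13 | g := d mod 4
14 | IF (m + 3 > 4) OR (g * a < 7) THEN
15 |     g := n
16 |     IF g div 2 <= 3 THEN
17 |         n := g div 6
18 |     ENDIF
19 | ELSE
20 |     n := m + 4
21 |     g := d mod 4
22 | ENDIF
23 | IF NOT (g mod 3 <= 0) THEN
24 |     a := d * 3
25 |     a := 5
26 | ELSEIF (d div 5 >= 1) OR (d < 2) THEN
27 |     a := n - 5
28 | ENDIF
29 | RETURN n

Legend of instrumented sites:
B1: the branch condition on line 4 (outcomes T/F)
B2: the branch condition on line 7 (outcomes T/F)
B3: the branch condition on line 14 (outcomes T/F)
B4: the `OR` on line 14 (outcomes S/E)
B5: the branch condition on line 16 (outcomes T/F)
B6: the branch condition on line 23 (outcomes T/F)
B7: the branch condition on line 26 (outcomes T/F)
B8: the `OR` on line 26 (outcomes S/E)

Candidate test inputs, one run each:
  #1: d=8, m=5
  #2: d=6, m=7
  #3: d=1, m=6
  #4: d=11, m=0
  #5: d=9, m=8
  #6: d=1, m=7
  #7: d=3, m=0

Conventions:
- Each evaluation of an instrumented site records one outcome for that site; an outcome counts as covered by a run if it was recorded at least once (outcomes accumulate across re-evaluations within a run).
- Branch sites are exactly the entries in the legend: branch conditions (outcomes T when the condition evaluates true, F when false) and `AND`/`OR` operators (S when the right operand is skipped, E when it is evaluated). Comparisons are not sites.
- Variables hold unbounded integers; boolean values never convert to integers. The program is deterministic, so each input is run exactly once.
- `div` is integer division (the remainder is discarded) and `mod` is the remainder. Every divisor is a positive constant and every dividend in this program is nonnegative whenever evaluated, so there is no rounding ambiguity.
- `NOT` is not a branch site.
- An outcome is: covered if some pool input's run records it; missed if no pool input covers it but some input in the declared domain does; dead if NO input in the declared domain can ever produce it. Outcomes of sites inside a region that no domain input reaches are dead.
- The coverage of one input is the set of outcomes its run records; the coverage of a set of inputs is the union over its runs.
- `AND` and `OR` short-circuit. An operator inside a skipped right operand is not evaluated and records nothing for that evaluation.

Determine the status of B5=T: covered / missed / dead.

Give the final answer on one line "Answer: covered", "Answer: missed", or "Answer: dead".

B5=T is recorded by pool input(s) 3, 6 -> covered

Answer: covered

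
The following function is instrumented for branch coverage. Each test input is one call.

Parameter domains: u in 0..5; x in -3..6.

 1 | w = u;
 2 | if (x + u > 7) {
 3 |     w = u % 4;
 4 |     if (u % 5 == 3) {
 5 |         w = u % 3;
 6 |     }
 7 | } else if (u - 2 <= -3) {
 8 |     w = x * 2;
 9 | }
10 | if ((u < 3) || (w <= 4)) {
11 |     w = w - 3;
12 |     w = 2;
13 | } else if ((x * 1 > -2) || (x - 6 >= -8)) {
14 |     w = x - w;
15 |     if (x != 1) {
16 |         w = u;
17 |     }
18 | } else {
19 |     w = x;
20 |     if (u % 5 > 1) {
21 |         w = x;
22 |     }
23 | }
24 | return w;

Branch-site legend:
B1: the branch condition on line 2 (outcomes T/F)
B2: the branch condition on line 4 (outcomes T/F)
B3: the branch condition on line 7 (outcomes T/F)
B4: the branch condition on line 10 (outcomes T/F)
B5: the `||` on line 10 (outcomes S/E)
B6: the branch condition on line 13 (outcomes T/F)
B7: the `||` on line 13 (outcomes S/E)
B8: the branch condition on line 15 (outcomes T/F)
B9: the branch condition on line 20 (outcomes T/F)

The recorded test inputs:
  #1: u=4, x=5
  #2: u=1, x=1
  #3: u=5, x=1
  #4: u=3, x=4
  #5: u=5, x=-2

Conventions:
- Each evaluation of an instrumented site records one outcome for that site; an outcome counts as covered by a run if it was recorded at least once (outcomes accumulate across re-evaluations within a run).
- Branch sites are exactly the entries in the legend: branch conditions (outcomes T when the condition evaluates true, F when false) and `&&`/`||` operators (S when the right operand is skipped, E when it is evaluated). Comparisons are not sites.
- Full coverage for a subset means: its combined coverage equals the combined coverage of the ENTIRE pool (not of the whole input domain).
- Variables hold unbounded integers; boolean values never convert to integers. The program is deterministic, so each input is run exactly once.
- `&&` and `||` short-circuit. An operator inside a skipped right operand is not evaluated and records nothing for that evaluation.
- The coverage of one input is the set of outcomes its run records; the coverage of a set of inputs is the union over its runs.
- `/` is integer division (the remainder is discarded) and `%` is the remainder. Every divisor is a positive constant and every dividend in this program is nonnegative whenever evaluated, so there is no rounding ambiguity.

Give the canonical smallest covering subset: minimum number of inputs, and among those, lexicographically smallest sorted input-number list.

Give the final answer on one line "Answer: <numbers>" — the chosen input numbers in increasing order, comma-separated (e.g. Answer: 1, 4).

input #1, u=4, x=5: events B1->T, B2->F, B5->E, B4->T; outcomes B1=T, B2=F, B4=T, B5=E
input #2, u=1, x=1: events B1->F, B3->F, B5->S, B4->T; outcomes B1=F, B3=F, B4=T, B5=S
input #3, u=5, x=1: events B1->F, B3->F, B5->E, B4->F, B7->S, B6->T, B8->F; outcomes B1=F, B3=F, B4=F, B5=E, B6=T, B7=S, B8=F
input #4, u=3, x=4: events B1->F, B3->F, B5->E, B4->T; outcomes B1=F, B3=F, B4=T, B5=E
input #5, u=5, x=-2: events B1->F, B3->F, B5->E, B4->F, B7->E, B6->T, B8->T; outcomes B1=F, B3=F, B4=F, B5=E, B6=T, B7=E, B8=T
union over all inputs: B1=T, B1=F, B2=F, B3=F, B4=T, B4=F, B5=S, B5=E, B6=T, B7=S, B7=E, B8=T, B8=F (13 outcomes)
checked all size-1 subsets: none covers 13 outcomes (max 7/13)
checked all size-2 subsets: none covers 13 outcomes (max 10/13)
checked all size-3 subsets: none covers 13 outcomes (max 12/13)
at size 4, {1, 2, 3, 5} reaches all 13 outcomes; every lexicographically earlier size-4 subset fails

Answer: 1, 2, 3, 5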